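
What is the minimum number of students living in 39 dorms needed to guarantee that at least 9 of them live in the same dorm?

There are 39 dorms acting as pigeonholes.
With 39 × 8 = 312 students we could place exactly 8 in each, with no class reaching 9.
One more forces some class to hold 9, so 312 + 1 = 313.

313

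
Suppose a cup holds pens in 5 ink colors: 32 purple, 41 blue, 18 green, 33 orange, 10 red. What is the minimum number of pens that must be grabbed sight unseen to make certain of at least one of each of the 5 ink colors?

The hardest ink color to obtain is red: we could draw every other pen first — 134 − 10 = 124 pens — without a single red one.
The next draw must be red, so 124 + 1 = 125.

125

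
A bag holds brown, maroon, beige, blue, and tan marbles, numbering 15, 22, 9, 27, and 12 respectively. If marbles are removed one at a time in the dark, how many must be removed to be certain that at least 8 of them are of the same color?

36

The worst case takes 7 marbles of each color without reaching 8 of any: 5 × 7 = 35.
The next marble must bring some color to 8, so 35 + 1 = 36.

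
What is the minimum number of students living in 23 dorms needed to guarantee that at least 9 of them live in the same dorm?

There are 23 dorms acting as pigeonholes.
With 23 × 8 = 184 students we could place exactly 8 in each, with no class reaching 9.
One more forces some class to hold 9, so 184 + 1 = 185.

185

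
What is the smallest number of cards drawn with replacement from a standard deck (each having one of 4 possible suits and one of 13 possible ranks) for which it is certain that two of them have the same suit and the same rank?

53

There are 4 × 13 = 52 (suit, rank) combinations acting as pigeonholes.
With 52 cards drawn with replacement from a standard deck we could place one in each, avoiding any repeat.
One more forces some (suit, rank) pair to hold 2, so 52 + 1 = 53.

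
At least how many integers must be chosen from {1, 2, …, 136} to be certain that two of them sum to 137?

69

Partition {1, …, 136} into 68 pairs: {1,136}, {2,135}, …, {68,69}.
Choosing 68 integers — say the integers 1 through 68 — takes one from each pair and avoids the property.
Choosing 69 forces two into the same pair by pigeonhole, and those sum to 137. So 69.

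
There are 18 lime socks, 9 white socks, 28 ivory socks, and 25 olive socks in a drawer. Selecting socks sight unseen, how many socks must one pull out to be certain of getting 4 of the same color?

The worst case takes 3 socks of each color without reaching 4 of any: 4 × 3 = 12.
The next sock must bring some color to 4, so 12 + 1 = 13.

13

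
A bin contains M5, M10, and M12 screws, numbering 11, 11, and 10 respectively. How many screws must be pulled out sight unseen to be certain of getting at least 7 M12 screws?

The worst case draws every non-M12 screw first: 11 + 11 = 22.
The next 7 draws are then forced to be M12, giving 22 + 7 = 29.

29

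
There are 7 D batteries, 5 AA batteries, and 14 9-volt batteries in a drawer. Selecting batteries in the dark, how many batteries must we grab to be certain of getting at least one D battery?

20

The worst case draws every non-D battery first: 5 + 14 = 19.
The next draw is then forced to be D, giving 19 + 1 = 20.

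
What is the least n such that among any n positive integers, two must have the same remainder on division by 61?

Two integers differ by a multiple of 61 exactly when they share a remainder mod 61.
There are 61 residue classes mod 61, so 61 integers can all lie in distinct classes.
One more integer must repeat a residue, giving a difference divisible by 61. So n = 61 + 1 = 62.

62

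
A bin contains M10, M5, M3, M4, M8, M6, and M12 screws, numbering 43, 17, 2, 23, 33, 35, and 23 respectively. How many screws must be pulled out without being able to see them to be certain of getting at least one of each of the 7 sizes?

175

The hardest size to obtain is M3: we could draw every other screw first — 176 − 2 = 174 screws — without a single M3 one.
The next draw must be M3, so 174 + 1 = 175.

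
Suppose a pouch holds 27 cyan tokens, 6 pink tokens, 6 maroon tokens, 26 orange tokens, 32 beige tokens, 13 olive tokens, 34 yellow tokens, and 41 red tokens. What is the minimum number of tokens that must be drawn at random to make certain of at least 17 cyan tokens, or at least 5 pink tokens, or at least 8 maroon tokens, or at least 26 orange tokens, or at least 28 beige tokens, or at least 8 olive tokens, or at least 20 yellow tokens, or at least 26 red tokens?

130

The worst case stops just short of every target: 16 cyan, 4 pink, all 6 maroon, 25 orange, 27 beige, 7 olive, 19 yellow, 25 red — 16 + 4 + 6 + 25 + 27 + 7 + 19 + 25 = 129 tokens.
One more token must push some color to its target, so 129 + 1 = 130.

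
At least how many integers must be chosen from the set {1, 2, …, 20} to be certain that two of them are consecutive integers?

Partition {1, …, 20} into 10 pairs: {1,2}, {3,4}, …, {19,20}.
Choosing 10 integers — say the 10 even numbers 2, 4, …, 20 — takes one from each pair and avoids the property.
Choosing 11 forces two into the same pair by pigeonhole, and those are consecutive. So 11.

11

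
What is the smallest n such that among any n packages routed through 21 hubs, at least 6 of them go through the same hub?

There are 21 hubs acting as pigeonholes.
With 21 × 5 = 105 packages we could place exactly 5 in each, with no class reaching 6.
One more forces some class to hold 6, so 105 + 1 = 106.

106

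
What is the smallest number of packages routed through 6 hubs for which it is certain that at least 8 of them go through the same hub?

There are 6 hubs acting as pigeonholes.
With 6 × 7 = 42 packages we could place exactly 7 in each, with no class reaching 8.
One more forces some class to hold 8, so 42 + 1 = 43.

43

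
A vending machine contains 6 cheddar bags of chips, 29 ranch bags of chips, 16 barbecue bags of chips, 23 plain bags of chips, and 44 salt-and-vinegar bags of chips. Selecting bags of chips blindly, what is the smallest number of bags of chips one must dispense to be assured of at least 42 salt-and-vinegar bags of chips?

116

To avoid salt-and-vinegar bags of chips as long as possible, exhaust the other 4 flavors first.
The worst case draws every non-salt-and-vinegar bag of chips first: 6 + 29 + 16 + 23 = 74.
The next 42 draws are then forced to be salt-and-vinegar, giving 74 + 42 = 116.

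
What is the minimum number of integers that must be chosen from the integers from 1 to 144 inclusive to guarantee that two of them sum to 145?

73

Partition {1, …, 144} into 72 pairs: {1,144}, {2,143}, …, {72,73}.
Choosing 72 integers — say the integers 1 through 72 — takes one from each pair and avoids the property.
Choosing 73 forces two into the same pair by pigeonhole, and those sum to 145. So 73.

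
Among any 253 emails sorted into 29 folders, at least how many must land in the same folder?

9

The 253 emails fall into 29 folders.
If each of the 29 folders held at most 8, the total would be at most 29 × 8 = 232 < 253, a contradiction.
So at least one holds ⌈253/29⌉ = 9.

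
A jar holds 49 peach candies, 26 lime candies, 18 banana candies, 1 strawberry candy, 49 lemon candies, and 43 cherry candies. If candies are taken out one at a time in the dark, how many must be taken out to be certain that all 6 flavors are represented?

186

The hardest flavor to obtain is strawberry: we could draw every other candy first — 186 − 1 = 185 candies — without a single strawberry one.
The next draw must be strawberry, so 185 + 1 = 186.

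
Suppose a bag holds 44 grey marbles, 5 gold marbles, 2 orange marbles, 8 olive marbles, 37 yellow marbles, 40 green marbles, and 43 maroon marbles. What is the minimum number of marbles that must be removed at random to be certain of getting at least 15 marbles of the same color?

72

In the worst case we take at most 14 of each color, but all 5 gold, all 2 orange, and all 8 olive (fewer than 14), giving 14 + 5 + 2 + 8 + 14 + 14 + 14 = 71.
One more marble then forces some color to 15, so 71 + 1 = 72.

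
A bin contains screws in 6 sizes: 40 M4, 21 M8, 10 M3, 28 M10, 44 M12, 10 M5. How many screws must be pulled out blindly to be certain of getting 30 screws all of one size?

In the worst case we take at most 29 of each size, but all 21 M8, all 10 M3, all 28 M10, and all 10 M5 (fewer than 29), giving 29 + 21 + 10 + 28 + 29 + 10 = 127.
One more screw then forces some size to 30, so 127 + 1 = 128.

128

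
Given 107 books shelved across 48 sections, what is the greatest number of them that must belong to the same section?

3

The 107 books fall into 48 sections.
If each of the 48 sections held at most 2, the total would be at most 48 × 2 = 96 < 107, a contradiction.
So at least one holds ⌈107/48⌉ = 3.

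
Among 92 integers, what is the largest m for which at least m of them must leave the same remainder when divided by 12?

8

If each of the 12 residue classes modulo 12 held at most 7, the total would be at most 12 × 7 = 84 < 92, a contradiction.
So at least one holds ⌈92/12⌉ = 8.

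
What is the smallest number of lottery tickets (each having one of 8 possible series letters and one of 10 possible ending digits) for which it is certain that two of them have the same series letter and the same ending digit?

81

There are 8 × 10 = 80 (series letter, ending digit) combinations acting as pigeonholes.
With 80 lottery tickets we could place one in each, avoiding any repeat.
One more forces some (series letter, ending digit) pair to hold 2, so 80 + 1 = 81.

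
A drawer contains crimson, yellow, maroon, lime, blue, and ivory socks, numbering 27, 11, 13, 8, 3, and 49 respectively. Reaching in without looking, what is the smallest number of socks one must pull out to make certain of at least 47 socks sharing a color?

109

Treat the 6 colors as pigeonholes.
In the worst case we take at most 46 of each color, but all 27 crimson, all 11 yellow, all 13 maroon, all 8 lime, and all 3 blue (fewer than 46), giving 27 + 11 + 13 + 8 + 3 + 46 = 108.
One more sock then forces some color to 47, so 108 + 1 = 109.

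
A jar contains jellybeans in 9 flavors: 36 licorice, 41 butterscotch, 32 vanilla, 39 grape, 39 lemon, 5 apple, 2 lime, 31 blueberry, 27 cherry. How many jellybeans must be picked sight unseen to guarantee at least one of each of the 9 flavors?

The hardest flavor to obtain is lime: we could draw every other jellybean first — 252 − 2 = 250 jellybeans — without a single lime one.
The next draw must be lime, so 250 + 1 = 251.

251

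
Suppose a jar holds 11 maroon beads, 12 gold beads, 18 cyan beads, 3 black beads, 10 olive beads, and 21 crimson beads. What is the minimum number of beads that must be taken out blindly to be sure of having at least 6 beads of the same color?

29

Treat the 6 colors as pigeonholes.
In the worst case we take at most 5 of each color, but all 3 black (fewer than 5), giving 5 + 5 + 5 + 3 + 5 + 5 = 28.
One more bead then forces some color to 6, so 28 + 1 = 29.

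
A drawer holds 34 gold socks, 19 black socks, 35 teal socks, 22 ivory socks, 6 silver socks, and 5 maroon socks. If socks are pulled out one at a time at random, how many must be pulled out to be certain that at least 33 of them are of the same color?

117

In the worst case we take at most 32 of each color, but all 19 black, all 22 ivory, all 6 silver, and all 5 maroon (fewer than 32), giving 32 + 19 + 32 + 22 + 6 + 5 = 116.
One more sock then forces some color to 33, so 116 + 1 = 117.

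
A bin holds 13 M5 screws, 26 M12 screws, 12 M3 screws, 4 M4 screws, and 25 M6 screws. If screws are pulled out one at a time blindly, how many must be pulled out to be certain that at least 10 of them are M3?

To avoid M3 screws as long as possible, exhaust the other 4 sizes first.
The worst case draws every non-M3 screw first: 13 + 26 + 4 + 25 = 68.
The next 10 draws are then forced to be M3, giving 68 + 10 = 78.

78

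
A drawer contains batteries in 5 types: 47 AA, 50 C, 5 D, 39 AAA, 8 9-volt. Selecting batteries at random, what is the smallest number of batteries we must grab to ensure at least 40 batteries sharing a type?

131

In the worst case we take at most 39 of each type, but all 5 D and all 8 9-volt (fewer than 39), giving 39 + 39 + 5 + 39 + 8 = 130.
One more battery then forces some type to 40, so 130 + 1 = 131.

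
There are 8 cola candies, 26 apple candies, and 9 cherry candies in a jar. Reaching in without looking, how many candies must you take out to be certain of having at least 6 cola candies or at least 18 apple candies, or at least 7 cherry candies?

The worst case stops just short of every target: 5 cola, 17 apple, 6 cherry — 5 + 17 + 6 = 28 candies.
One more candy must push some flavor to its target, so 28 + 1 = 29.

29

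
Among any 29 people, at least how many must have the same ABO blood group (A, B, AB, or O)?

8

There are 4 ABO blood groups, which serve as the pigeonholes.
If each of the 4 ABO blood groups held at most 7, the total would be at most 4 × 7 = 28 < 29, a contradiction.
So at least one holds ⌈29/4⌉ = 8.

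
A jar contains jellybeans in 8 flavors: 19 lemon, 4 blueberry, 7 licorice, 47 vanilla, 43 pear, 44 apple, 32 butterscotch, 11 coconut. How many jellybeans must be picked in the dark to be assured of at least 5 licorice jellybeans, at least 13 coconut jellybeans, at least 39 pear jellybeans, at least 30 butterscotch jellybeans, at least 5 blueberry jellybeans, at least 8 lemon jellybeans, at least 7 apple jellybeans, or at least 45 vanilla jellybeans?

Each of the 8 flavors has its own threshold; avoid all of them simultaneously.
The worst case stops just short of every target: 7 lemon, 4 blueberry, 4 licorice, 44 vanilla, 38 pear, 6 apple, 29 butterscotch, all 11 coconut — 7 + 4 + 4 + 44 + 38 + 6 + 29 + 11 = 143 jellybeans.
One more jellybean must push some flavor to its target, so 143 + 1 = 144.

144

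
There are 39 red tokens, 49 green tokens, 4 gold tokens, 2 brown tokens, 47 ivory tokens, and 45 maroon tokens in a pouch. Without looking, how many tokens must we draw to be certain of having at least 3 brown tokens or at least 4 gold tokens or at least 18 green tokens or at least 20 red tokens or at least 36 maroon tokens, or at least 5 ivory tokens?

81

The worst case stops just short of every target: 19 red, 17 green, 3 gold, 2 brown, 4 ivory, 35 maroon — 19 + 17 + 3 + 2 + 4 + 35 = 80 tokens.
One more token must push some color to its target, so 80 + 1 = 81.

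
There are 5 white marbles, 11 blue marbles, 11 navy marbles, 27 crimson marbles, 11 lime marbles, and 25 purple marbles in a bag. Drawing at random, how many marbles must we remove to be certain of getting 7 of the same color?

In the worst case we take at most 6 of each color, but all 5 white (fewer than 6), giving 5 + 6 + 6 + 6 + 6 + 6 = 35.
One more marble then forces some color to 7, so 35 + 1 = 36.

36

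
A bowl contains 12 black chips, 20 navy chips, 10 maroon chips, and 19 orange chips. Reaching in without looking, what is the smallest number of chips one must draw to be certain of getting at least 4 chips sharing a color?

The worst case takes 3 chips of each color without reaching 4 of any: 4 × 3 = 12.
The next chip must bring some color to 4, so 12 + 1 = 13.

13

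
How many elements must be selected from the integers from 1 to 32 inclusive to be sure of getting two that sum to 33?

17

Partition {1, …, 32} into 16 pairs: {1,32}, {2,31}, …, {16,17}.
Choosing 16 integers — say the integers 1 through 16 — takes one from each pair and avoids the property.
Choosing 17 forces two into the same pair by pigeonhole, and those sum to 33. So 17.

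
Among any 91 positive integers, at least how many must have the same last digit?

There are 10 possible last digits, which serve as the pigeonholes.
If each of the 10 possible last digits held at most 9, the total would be at most 10 × 9 = 90 < 91, a contradiction.
So at least one holds ⌈91/10⌉ = 10.

10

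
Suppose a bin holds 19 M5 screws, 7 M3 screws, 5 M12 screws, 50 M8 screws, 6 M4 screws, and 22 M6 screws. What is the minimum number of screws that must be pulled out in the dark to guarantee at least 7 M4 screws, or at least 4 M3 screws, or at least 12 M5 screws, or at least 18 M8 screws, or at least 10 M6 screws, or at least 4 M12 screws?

Each of the 6 sizes has its own threshold; avoid all of them simultaneously.
The worst case stops just short of every target: 11 M5, 3 M3, 3 M12, 17 M8, 6 M4, 9 M6 — 11 + 3 + 3 + 17 + 6 + 9 = 49 screws.
One more screw must push some size to its target, so 49 + 1 = 50.

50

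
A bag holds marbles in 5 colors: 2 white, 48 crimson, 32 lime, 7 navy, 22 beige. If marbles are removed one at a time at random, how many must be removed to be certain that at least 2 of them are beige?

91

The worst case draws every non-beige marble first: 2 + 48 + 32 + 7 = 89.
The next 2 draws are then forced to be beige, giving 89 + 2 = 91.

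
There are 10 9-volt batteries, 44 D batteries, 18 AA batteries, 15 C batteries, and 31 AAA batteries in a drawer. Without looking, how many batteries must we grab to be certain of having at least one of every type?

109

The hardest type to obtain is 9-volt: we could draw every other battery first — 118 − 10 = 108 batteries — without a single 9-volt one.
The next draw must be 9-volt, so 108 + 1 = 109.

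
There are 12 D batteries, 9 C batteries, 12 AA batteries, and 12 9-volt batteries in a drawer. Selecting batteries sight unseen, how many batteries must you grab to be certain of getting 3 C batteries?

39

The worst case draws every non-C battery first: 12 + 12 + 12 = 36.
The next 3 draws are then forced to be C, giving 36 + 3 = 39.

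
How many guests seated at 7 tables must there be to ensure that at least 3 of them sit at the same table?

15

There are 7 tables acting as pigeonholes.
With 7 × 2 = 14 guests we could place exactly 2 in each, with no class reaching 3.
One more forces some class to hold 3, so 14 + 1 = 15.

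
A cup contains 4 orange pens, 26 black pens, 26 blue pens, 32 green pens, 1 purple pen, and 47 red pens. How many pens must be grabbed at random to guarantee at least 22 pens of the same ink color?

90

In the worst case we take at most 21 of each ink color, but all 4 orange and all 1 purple (fewer than 21), giving 4 + 21 + 21 + 21 + 1 + 21 = 89.
One more pen then forces some ink color to 22, so 89 + 1 = 90.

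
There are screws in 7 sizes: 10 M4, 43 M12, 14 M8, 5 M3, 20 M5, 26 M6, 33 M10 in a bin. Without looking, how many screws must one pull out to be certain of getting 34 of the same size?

142

Treat the 7 sizes as pigeonholes.
In the worst case we take at most 33 of each size, but all 10 M4, all 14 M8, all 5 M3, all 20 M5, and all 26 M6 (fewer than 33), giving 10 + 33 + 14 + 5 + 20 + 26 + 33 = 141.
One more screw then forces some size to 34, so 141 + 1 = 142.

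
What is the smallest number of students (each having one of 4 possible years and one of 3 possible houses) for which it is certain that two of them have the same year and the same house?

13

There are 4 × 3 = 12 (year, house) combinations acting as pigeonholes.
With 12 students we could place one in each, avoiding any repeat.
One more forces some (year, house) pair to hold 2, so 12 + 1 = 13.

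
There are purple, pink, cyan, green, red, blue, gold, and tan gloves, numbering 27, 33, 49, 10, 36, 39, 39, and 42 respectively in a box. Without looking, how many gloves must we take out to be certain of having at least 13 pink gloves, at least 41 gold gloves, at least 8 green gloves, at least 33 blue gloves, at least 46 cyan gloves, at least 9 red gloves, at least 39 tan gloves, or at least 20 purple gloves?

The worst case stops just short of every target: 19 purple, 12 pink, 45 cyan, 7 green, 8 red, 32 blue, all 39 gold, 38 tan — 19 + 12 + 45 + 7 + 8 + 32 + 39 + 38 = 200 gloves.
One more glove must push some color to its target, so 200 + 1 = 201.

201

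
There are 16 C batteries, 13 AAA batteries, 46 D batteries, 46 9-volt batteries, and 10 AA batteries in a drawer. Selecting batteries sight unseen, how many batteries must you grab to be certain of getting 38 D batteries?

The worst case draws every non-D battery first: 16 + 13 + 46 + 10 = 85.
The next 38 draws are then forced to be D, giving 85 + 38 = 123.

123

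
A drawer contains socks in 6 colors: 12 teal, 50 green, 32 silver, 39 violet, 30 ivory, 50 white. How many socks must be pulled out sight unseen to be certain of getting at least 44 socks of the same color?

200

Treat the 6 colors as pigeonholes.
In the worst case we take at most 43 of each color, but all 12 teal, all 32 silver, all 39 violet, and all 30 ivory (fewer than 43), giving 12 + 43 + 32 + 39 + 30 + 43 = 199.
One more sock then forces some color to 44, so 199 + 1 = 200.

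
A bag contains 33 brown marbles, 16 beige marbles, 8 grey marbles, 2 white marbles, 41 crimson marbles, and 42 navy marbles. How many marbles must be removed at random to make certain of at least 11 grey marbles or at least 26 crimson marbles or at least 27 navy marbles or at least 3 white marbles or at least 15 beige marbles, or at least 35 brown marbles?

The worst case stops just short of every target: all 33 brown, 14 beige, all 8 grey, 2 white, 25 crimson, 26 navy — 33 + 14 + 8 + 2 + 25 + 26 = 108 marbles.
One more marble must push some color to its target, so 108 + 1 = 109.

109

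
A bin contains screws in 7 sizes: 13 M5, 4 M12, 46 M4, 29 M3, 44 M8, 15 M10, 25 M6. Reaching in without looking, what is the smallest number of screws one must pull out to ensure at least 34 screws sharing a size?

In the worst case we take at most 33 of each size, but all 13 M5, all 4 M12, all 29 M3, all 15 M10, and all 25 M6 (fewer than 33), giving 13 + 4 + 33 + 29 + 33 + 15 + 25 = 152.
One more screw then forces some size to 34, so 152 + 1 = 153.

153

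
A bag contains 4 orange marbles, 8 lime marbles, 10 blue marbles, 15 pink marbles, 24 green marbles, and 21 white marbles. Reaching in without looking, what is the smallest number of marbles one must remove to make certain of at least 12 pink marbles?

79

The worst case draws every non-pink marble first: 4 + 8 + 10 + 24 + 21 = 67.
The next 12 draws are then forced to be pink, giving 67 + 12 = 79.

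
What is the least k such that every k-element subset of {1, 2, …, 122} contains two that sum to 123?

62

Partition {1, …, 122} into 61 pairs: {1,122}, {2,121}, …, {61,62}.
Choosing 61 integers — say the integers 1 through 61 — takes one from each pair and avoids the property.
Choosing 62 forces two into the same pair by pigeonhole, and those sum to 123. So 62.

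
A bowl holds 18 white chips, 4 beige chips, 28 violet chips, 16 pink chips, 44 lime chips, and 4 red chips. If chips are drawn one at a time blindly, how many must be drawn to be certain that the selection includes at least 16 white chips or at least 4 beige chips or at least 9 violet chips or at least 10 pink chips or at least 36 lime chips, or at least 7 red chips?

75

The worst case stops just short of every target: 15 white, 3 beige, 8 violet, 9 pink, 35 lime, all 4 red — 15 + 3 + 8 + 9 + 35 + 4 = 74 chips.
One more chip must push some color to its target, so 74 + 1 = 75.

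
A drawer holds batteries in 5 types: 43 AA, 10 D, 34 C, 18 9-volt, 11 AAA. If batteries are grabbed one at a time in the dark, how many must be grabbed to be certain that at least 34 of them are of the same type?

106

Treat the 5 types as pigeonholes.
In the worst case we take at most 33 of each type, but all 10 D, all 18 9-volt, and all 11 AAA (fewer than 33), giving 33 + 10 + 33 + 18 + 11 = 105.
One more battery then forces some type to 34, so 105 + 1 = 106.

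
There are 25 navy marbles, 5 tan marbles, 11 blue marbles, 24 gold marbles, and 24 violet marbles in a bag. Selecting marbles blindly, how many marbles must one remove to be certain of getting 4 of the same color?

The worst case takes 3 marbles of each color without reaching 4 of any: 5 × 3 = 15.
The next marble must bring some color to 4, so 15 + 1 = 16.

16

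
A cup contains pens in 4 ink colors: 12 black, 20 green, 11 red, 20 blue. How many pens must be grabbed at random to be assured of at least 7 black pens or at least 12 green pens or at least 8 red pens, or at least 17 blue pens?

The worst case stops just short of every target: 6 black, 11 green, 7 red, 16 blue — 6 + 11 + 7 + 16 = 40 pens.
One more pen must push some ink color to its target, so 40 + 1 = 41.

41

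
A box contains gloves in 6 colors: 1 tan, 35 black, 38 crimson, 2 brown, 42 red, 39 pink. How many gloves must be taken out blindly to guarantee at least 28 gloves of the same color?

112

In the worst case we take at most 27 of each color, but all 1 tan and all 2 brown (fewer than 27), giving 1 + 27 + 27 + 2 + 27 + 27 = 111.
One more glove then forces some color to 28, so 111 + 1 = 112.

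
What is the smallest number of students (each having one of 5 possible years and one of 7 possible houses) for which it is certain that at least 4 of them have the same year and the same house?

106

There are 5 × 7 = 35 (year, house) combinations acting as pigeonholes.
With 35 × 3 = 105 students we could place exactly 3 in each, with no (year, house) pair reaching 4.
One more forces some (year, house) pair to hold 4, so 105 + 1 = 106.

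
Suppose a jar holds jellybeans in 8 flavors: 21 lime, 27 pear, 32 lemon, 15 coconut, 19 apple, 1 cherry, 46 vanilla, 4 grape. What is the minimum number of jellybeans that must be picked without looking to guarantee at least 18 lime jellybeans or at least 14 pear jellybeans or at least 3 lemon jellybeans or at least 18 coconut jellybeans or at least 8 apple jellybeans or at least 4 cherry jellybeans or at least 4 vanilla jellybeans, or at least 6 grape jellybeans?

The worst case stops just short of every target: 17 lime, 13 pear, 2 lemon, all 15 coconut, 7 apple, all 1 cherry, 3 vanilla, all 4 grape — 17 + 13 + 2 + 15 + 7 + 1 + 3 + 4 = 62 jellybeans.
One more jellybean must push some flavor to its target, so 62 + 1 = 63.

63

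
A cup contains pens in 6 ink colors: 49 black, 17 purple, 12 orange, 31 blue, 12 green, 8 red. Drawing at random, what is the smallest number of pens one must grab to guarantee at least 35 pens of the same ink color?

Treat the 6 ink colors as pigeonholes.
In the worst case we take at most 34 of each ink color, but all 17 purple, all 12 orange, all 31 blue, all 12 green, and all 8 red (fewer than 34), giving 34 + 17 + 12 + 31 + 12 + 8 = 114.
One more pen then forces some ink color to 35, so 114 + 1 = 115.

115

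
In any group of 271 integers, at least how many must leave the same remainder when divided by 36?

8

If each of the 36 residue classes modulo 36 held at most 7, the total would be at most 36 × 7 = 252 < 271, a contradiction.
So at least one holds ⌈271/36⌉ = 8.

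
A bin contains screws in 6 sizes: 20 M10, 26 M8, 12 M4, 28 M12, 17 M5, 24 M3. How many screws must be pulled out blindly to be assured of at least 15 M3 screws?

118

The worst case draws every non-M3 screw first: 20 + 26 + 12 + 28 + 17 = 103.
The next 15 draws are then forced to be M3, giving 103 + 15 = 118.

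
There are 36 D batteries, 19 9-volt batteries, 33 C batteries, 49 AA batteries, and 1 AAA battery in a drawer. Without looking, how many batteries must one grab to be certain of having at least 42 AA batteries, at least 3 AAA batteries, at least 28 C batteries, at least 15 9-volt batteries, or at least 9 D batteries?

92

The worst case stops just short of every target: 8 D, 14 9-volt, 27 C, 41 AA, all 1 AAA — 8 + 14 + 27 + 41 + 1 = 91 batteries.
One more battery must push some type to its target, so 91 + 1 = 92.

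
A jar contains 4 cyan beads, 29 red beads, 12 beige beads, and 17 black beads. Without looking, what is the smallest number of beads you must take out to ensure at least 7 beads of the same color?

23

In the worst case we take at most 6 of each color, but all 4 cyan (fewer than 6), giving 4 + 6 + 6 + 6 = 22.
One more bead then forces some color to 7, so 22 + 1 = 23.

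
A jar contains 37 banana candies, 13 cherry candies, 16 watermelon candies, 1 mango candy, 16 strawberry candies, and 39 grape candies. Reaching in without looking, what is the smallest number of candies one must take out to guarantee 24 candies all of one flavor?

Treat the 6 flavors as pigeonholes.
In the worst case we take at most 23 of each flavor, but all 13 cherry, all 16 watermelon, all 1 mango, and all 16 strawberry (fewer than 23), giving 23 + 13 + 16 + 1 + 16 + 23 = 92.
One more candy then forces some flavor to 24, so 92 + 1 = 93.

93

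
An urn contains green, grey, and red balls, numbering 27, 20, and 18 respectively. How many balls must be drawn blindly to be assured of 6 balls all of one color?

16

The worst case takes 5 balls of each color without reaching 6 of any: 3 × 5 = 15.
The next ball must bring some color to 6, so 15 + 1 = 16.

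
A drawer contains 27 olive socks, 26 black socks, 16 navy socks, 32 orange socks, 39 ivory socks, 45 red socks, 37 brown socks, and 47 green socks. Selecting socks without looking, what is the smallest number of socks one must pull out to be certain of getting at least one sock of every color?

The hardest color to obtain is navy: we could draw every other sock first — 269 − 16 = 253 socks — without a single navy one.
The next draw must be navy, so 253 + 1 = 254.

254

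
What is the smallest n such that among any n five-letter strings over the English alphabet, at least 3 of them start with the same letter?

53

There are 26 possible first letters acting as pigeonholes.
With 26 × 2 = 52 five-letter strings over the English alphabet we could place exactly 2 in each, with no class reaching 3.
One more forces some class to hold 3, so 52 + 1 = 53.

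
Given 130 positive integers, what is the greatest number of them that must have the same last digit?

The 130 positive integers fall into 10 possible last digits.
If each of the 10 possible last digits held at most 12, the total would be at most 10 × 12 = 120 < 130, a contradiction.
So at least one holds ⌈130/10⌉ = 13.

13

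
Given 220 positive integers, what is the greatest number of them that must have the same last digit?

There are 10 possible last digits, which serve as the pigeonholes.
If each of the 10 possible last digits held at most 21, the total would be at most 10 × 21 = 210 < 220, a contradiction.
So at least one holds ⌈220/10⌉ = 22.

22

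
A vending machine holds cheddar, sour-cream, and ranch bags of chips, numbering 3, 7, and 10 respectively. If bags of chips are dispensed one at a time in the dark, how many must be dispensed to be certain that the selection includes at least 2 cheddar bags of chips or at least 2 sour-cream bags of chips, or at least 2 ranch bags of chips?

The worst case stops just short of every target: 1 cheddar, 1 sour-cream, 1 ranch — 1 + 1 + 1 = 3 bags of chips.
One more bag of chips must push some flavor to its target, so 3 + 1 = 4.

4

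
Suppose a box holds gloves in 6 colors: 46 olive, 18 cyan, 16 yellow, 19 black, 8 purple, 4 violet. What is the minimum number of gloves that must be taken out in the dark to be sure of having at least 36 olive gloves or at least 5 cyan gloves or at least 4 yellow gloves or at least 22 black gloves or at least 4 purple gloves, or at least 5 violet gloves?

Each of the 6 colors has its own threshold; avoid all of them simultaneously.
The worst case stops just short of every target: 35 olive, 4 cyan, 3 yellow, all 19 black, 3 purple, 4 violet — 35 + 4 + 3 + 19 + 3 + 4 = 68 gloves.
One more glove must push some color to its target, so 68 + 1 = 69.

69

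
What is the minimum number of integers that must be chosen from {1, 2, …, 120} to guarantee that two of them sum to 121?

Partition {1, …, 120} into 60 pairs: {1,120}, {2,119}, …, {60,61}.
Choosing 60 integers — say the integers 1 through 60 — takes one from each pair and avoids the property.
Choosing 61 forces two into the same pair by pigeonhole, and those sum to 121. So 61.

61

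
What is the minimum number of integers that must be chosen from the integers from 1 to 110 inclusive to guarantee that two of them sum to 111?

56

Partition {1, …, 110} into 55 pairs: {1,110}, {2,109}, …, {55,56}.
Choosing 55 integers — say the integers 1 through 55 — takes one from each pair and avoids the property.
Choosing 56 forces two into the same pair by pigeonhole, and those sum to 111. So 56.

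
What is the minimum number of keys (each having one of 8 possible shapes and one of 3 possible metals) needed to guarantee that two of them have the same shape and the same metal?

25

There are 8 × 3 = 24 (shape, metal) combinations acting as pigeonholes.
With 24 keys we could place one in each, avoiding any repeat.
One more forces some (shape, metal) pair to hold 2, so 24 + 1 = 25.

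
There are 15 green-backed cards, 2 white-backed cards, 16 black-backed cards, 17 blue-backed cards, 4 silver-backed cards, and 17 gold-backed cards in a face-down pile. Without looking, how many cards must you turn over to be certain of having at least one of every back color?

70

The hardest back color to obtain is white-backed: we could draw every other card first — 71 − 2 = 69 cards — without a single white-backed one.
The next draw must be white-backed, so 69 + 1 = 70.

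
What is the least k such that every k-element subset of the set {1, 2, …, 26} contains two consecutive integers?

Partition {1, …, 26} into 13 pairs: {1,2}, {3,4}, …, {25,26}.
Choosing 13 integers — say the 13 even numbers 2, 4, …, 26 — takes one from each pair and avoids the property.
Choosing 14 forces two into the same pair by pigeonhole, and those are consecutive. So 14.

14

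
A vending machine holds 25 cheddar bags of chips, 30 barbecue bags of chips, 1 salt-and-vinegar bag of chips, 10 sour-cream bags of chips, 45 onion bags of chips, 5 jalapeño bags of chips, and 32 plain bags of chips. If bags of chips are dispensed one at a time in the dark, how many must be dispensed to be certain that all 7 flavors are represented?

The hardest flavor to obtain is salt-and-vinegar: we could draw every other bag of chips first — 148 − 1 = 147 bags of chips — without a single salt-and-vinegar one.
The next draw must be salt-and-vinegar, so 147 + 1 = 148.

148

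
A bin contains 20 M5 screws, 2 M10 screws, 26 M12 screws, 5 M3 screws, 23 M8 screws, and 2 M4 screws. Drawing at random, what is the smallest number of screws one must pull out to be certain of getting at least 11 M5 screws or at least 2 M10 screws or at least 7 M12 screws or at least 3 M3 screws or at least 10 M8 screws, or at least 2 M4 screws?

30

Each of the 6 sizes has its own threshold; avoid all of them simultaneously.
The worst case stops just short of every target: 10 M5, 1 M10, 6 M12, 2 M3, 9 M8, 1 M4 — 10 + 1 + 6 + 2 + 9 + 1 = 29 screws.
One more screw must push some size to its target, so 29 + 1 = 30.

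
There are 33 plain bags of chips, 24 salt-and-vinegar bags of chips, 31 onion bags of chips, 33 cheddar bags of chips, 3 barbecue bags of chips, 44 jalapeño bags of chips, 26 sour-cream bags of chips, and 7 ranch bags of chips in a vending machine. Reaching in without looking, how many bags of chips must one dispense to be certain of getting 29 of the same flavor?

In the worst case we take at most 28 of each flavor, but all 24 salt-and-vinegar, all 3 barbecue, all 26 sour-cream, and all 7 ranch (fewer than 28), giving 28 + 24 + 28 + 28 + 3 + 28 + 26 + 7 = 172.
One more bag of chips then forces some flavor to 29, so 172 + 1 = 173.

173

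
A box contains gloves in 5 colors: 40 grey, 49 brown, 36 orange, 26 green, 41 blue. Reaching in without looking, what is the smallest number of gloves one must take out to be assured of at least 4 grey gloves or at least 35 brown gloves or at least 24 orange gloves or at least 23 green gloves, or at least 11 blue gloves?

93

The worst case stops just short of every target: 3 grey, 34 brown, 23 orange, 22 green, 10 blue — 3 + 34 + 23 + 22 + 10 = 92 gloves.
One more glove must push some color to its target, so 92 + 1 = 93.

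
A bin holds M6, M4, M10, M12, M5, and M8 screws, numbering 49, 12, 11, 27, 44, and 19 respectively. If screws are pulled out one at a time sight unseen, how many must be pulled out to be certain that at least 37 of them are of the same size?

In the worst case we take at most 36 of each size, but all 12 M4, all 11 M10, all 27 M12, and all 19 M8 (fewer than 36), giving 36 + 12 + 11 + 27 + 36 + 19 = 141.
One more screw then forces some size to 37, so 141 + 1 = 142.

142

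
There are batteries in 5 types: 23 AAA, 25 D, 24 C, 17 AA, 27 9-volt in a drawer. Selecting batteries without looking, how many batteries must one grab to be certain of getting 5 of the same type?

The worst case takes 4 batteries of each type without reaching 5 of any: 5 × 4 = 20.
The next battery must bring some type to 5, so 20 + 1 = 21.

21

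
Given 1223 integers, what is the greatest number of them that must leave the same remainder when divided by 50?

The 1223 integers fall into 50 residue classes modulo 50.
If each of the 50 residue classes modulo 50 held at most 24, the total would be at most 50 × 24 = 1200 < 1223, a contradiction.
So at least one holds ⌈1223/50⌉ = 25.

25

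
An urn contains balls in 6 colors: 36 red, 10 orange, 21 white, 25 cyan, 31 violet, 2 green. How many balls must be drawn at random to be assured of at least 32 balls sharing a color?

In the worst case we take at most 31 of each color, but all 10 orange, all 21 white, all 25 cyan, and all 2 green (fewer than 31), giving 31 + 10 + 21 + 25 + 31 + 2 = 120.
One more ball then forces some color to 32, so 120 + 1 = 121.

121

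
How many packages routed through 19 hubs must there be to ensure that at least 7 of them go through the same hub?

115

There are 19 hubs acting as pigeonholes.
With 19 × 6 = 114 packages we could place exactly 6 in each, with no class reaching 7.
One more forces some class to hold 7, so 114 + 1 = 115.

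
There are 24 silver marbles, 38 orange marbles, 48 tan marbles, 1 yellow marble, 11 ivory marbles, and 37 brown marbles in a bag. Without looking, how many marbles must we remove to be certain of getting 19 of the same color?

Treat the 6 colors as pigeonholes.
In the worst case we take at most 18 of each color, but all 1 yellow and all 11 ivory (fewer than 18), giving 18 + 18 + 18 + 1 + 11 + 18 = 84.
One more marble then forces some color to 19, so 84 + 1 = 85.

85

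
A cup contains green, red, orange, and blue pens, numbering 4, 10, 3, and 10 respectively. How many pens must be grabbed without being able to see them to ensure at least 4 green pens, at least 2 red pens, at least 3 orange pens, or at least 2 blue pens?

8

The worst case stops just short of every target: 3 green, 1 red, 2 orange, 1 blue — 3 + 1 + 2 + 1 = 7 pens.
One more pen must push some ink color to its target, so 7 + 1 = 8.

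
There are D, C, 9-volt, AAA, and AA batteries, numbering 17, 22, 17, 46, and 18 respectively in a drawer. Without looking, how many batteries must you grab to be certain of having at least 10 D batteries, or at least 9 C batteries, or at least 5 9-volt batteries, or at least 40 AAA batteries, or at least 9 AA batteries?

The worst case stops just short of every target: 9 D, 8 C, 4 9-volt, 39 AAA, 8 AA — 9 + 8 + 4 + 39 + 8 = 68 batteries.
One more battery must push some type to its target, so 68 + 1 = 69.

69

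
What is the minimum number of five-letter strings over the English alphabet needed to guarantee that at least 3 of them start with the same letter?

53

There are 26 possible first letters acting as pigeonholes.
With 26 × 2 = 52 five-letter strings over the English alphabet we could place exactly 2 in each, with no class reaching 3.
One more forces some class to hold 3, so 52 + 1 = 53.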